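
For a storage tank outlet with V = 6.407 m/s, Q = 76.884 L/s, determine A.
Formula: Q = A V
Substituting knowns: 76.884 = A·6.407·1000
Solving for A: A = (76.884/1000)/6.407 = 0.012 m²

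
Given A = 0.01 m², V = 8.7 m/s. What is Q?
Formula: Q = A V
Q = 0.01·8.7·1000 = 87 L/s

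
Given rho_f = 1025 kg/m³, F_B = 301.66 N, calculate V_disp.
Formula: F_B = \rho_f g V_{disp}
Substituting knowns: 301.66 = 1025·9.81·V_disp
Solving for V_disp: V_disp = 301.66/(1025·9.81) = 0.03 m³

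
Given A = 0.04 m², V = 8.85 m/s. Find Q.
Formula: Q = A V
Q = 0.04·8.85·1000 = 354 L/s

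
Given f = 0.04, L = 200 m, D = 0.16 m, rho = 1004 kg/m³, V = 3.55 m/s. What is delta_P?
Formula: \Delta P = f \frac{L}{D} \frac{\rho V^2}{2}
delta_P = 0.04·(200/0.16)·0.5·1004·3.55²/1000 = 316.3 kPa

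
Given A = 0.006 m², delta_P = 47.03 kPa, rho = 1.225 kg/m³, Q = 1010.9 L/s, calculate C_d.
Formula: Q = C_d A \sqrt{\frac{2 \Delta P}{\rho}}
Substituting knowns: 1010.9 = C_d·0.006·√(2·(47.03·1000)/1.225)·1000
Solving for C_d: C_d = (1010.9/1000)/(0.006·√(2·(47.03·1000)/1.225)) = 0.608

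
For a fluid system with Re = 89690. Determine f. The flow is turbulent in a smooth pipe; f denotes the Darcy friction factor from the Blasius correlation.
Formula: f = \frac{0.316}{Re^{0.25}}
f = 0.316/89690^0.25 = 0.01826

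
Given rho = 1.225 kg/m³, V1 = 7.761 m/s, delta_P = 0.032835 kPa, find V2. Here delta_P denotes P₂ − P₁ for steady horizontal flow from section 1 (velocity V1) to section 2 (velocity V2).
Formula: \Delta P = \frac{1}{2} \rho (V_1^2 - V_2^2)
Substituting knowns: 0.032835 = 0.5·1.225·(7.761² − V2²)/1000
Solving for V2: V2 = √(7.761² − 2·(0.032835·1000)/1.225) = 2.574 m/s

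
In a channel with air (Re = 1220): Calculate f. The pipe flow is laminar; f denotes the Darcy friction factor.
Formula: f = \frac{64}{Re}
f = 64/1220 = 0.05246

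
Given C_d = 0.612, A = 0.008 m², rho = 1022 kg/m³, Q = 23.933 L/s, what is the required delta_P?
Formula: Q = C_d A \sqrt{\frac{2 \Delta P}{\rho}}
Substituting knowns: 23.933 = 0.612·0.008·√(2·(delta_P·1000)/1022)·1000
Solving for delta_P: delta_P = ((23.933/1000)/(0.612·0.008))²·1022/2/1000 = 12.21 kPa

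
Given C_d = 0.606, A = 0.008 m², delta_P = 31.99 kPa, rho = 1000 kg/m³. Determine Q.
Formula: Q = C_d A \sqrt{\frac{2 \Delta P}{\rho}}
Q = 0.606·0.008·√(2·(31.99·1000)/1000)·1000 = 38.78 L/s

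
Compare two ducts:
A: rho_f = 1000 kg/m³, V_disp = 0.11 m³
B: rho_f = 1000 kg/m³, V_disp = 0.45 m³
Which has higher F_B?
F_B(A) = 1079 N, F_B(B) = 4414 N. Answer: B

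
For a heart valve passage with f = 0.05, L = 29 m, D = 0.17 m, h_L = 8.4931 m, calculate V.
Formula: h_L = f \frac{L}{D} \frac{V^2}{2g}
Substituting knowns: 8.4931 = 0.05·(29/0.17)·V²/(2·9.81)
Solving for V: V = √(8.4931·2·9.81/(0.05·(29/0.17))) = 4.42 m/s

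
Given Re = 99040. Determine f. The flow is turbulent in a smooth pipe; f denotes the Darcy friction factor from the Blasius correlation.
Formula: f = \frac{0.316}{Re^{0.25}}
f = 0.316/99040^0.25 = 0.01781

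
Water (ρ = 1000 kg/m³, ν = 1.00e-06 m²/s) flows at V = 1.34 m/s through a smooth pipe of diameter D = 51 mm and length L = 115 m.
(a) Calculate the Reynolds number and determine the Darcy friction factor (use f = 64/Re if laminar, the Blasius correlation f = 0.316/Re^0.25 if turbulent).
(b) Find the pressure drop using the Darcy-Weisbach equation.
(a) Re = V·D/ν = 1.34·0.051/1.00e-06 = 68340 → turbulent (Re > 4000); f = 0.316/Re^0.25 = 0.316/68340^0.25 = 0.019544
(b) Darcy-Weisbach: ΔP = f·(L/D)·½ρV²/1000 = 0.019544·(115/0.051)·½·1000·1.34²/1000 = 39.57 kPa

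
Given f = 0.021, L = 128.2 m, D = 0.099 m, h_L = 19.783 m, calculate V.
Formula: h_L = f \frac{L}{D} \frac{V^2}{2g}
Substituting knowns: 19.783 = 0.021·(128.2/0.099)·V²/(2·9.81)
Solving for V: V = √(19.783·2·9.81/(0.021·(128.2/0.099))) = 3.778 m/s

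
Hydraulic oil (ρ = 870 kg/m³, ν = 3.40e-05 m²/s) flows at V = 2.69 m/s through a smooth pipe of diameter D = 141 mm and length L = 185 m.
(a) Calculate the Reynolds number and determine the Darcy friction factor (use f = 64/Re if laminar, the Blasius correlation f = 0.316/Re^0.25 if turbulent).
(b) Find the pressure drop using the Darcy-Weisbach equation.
(a) Re = V·D/ν = 2.69·0.141/3.40e-05 = 11156 → turbulent (Re > 4000); f = 0.316/Re^0.25 = 0.316/11156^0.25 = 0.030748
(b) Darcy-Weisbach: ΔP = f·(L/D)·½ρV²/1000 = 0.030748·(185/0.141)·½·870·2.69²/1000 = 127 kPa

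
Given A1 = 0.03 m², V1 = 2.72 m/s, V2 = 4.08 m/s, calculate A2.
Formula: V_2 = \frac{A_1 V_1}{A_2}
Substituting knowns: 4.08 = 0.03·2.72/A2
Solving for A2: A2 = 0.03·2.72/4.08 = 0.02 m²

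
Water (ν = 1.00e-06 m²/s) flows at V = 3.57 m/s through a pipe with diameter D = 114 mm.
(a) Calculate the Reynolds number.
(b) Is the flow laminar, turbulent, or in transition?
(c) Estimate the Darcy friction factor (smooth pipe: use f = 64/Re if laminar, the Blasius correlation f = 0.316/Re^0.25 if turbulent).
(a) Re = V·D/ν = 3.57·0.114/1.00e-06 = 406980
(b) Flow regime: turbulent (Re > 4000)
(c) Friction factor: f = 0.316/Re^0.25 = 0.316/406980^0.25 = 0.01251 (Blasius is strictly valid for Re ≲ 1e5; used here as the smooth-pipe estimate the problem specifies)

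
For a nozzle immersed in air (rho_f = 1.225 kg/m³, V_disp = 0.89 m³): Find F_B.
Formula: F_B = \rho_f g V_{disp}
F_B = 1.225·9.81·0.89 = 10.7 N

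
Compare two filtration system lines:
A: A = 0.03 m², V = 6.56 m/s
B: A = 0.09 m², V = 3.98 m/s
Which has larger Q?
Q(A) = 196.8 L/s, Q(B) = 358.2 L/s. Answer: B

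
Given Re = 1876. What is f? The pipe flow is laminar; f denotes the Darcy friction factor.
Formula: f = \frac{64}{Re}
f = 64/1876 = 0.03412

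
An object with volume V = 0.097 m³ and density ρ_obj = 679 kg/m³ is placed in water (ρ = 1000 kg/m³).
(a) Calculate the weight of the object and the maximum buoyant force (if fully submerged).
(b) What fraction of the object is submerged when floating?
(a) W=rho_obj*g*V=679*9.81*0.097=646.1 N; F_B(max)=rho*g*V=1000*9.81*0.097=951.6 N
(b) Floating fraction=rho_obj/rho=679/1000=0.679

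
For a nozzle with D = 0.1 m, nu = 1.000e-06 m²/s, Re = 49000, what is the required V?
Formula: Re = \frac{V D}{\nu}
Substituting knowns: 49000 = V·0.1/1.000e-06
Solving for V: V = 49000·1.000e-06/0.1 = 0.49 m/s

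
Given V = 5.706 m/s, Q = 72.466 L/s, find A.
Formula: Q = A V
Substituting knowns: 72.466 = A·5.706·1000
Solving for A: A = (72.466/1000)/5.706 = 0.0127 m²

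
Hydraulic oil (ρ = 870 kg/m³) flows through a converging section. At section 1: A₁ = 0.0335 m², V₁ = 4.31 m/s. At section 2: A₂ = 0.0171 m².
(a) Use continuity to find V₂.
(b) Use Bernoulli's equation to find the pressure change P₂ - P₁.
(a) Continuity: A₁V₁=A₂V₂ -> V₂=A₁V₁/A₂=0.0335*4.31/0.0171=8.44 m/s
(b) Bernoulli: P₂-P₁=0.5*rho*(V₁^2-V₂^2)/1000=0.5*870*(4.31^2-8.44^2)/1000=-22.91 kPa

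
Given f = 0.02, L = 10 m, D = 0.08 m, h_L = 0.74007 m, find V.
Formula: h_L = f \frac{L}{D} \frac{V^2}{2g}
Substituting knowns: 0.74007 = 0.02·(10/0.08)·V²/(2·9.81)
Solving for V: V = √(0.74007·2·9.81/(0.02·(10/0.08))) = 2.41 m/s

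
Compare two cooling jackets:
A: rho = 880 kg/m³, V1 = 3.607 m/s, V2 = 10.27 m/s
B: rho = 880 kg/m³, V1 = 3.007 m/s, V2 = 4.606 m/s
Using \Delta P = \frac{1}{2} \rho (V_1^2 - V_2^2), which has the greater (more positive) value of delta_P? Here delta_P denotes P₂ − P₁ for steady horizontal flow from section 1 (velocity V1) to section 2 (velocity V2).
delta_P(A) = -40.68 kPa, delta_P(B) = -5.356 kPa. Answer: B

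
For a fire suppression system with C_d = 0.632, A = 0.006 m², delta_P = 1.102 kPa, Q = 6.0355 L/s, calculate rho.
Formula: Q = C_d A \sqrt{\frac{2 \Delta P}{\rho}}
Substituting knowns: 6.0355 = 0.632·0.006·√(2·(1.102·1000)/rho)·1000
Solving for rho: rho = 2·(1.102·1000)/((6.0355/1000)/(0.632·0.006))² = 870 kg/m³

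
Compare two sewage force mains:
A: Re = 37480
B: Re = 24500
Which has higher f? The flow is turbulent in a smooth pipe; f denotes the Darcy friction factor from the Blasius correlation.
f(A) = 0.02271, f(B) = 0.02526. Answer: B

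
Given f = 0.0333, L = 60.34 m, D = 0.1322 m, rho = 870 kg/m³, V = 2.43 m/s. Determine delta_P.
Formula: \Delta P = f \frac{L}{D} \frac{\rho V^2}{2}
delta_P = 0.0333·(60.34/0.1322)·0.5·870·2.43²/1000 = 39.04 kPa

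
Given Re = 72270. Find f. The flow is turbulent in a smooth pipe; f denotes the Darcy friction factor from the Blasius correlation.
Formula: f = \frac{0.316}{Re^{0.25}}
f = 0.316/72270^0.25 = 0.01927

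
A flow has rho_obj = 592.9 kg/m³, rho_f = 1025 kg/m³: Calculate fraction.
Formula: f_{sub} = \frac{\rho_{obj}}{\rho_f}
fraction = 592.9/1025 = 0.5784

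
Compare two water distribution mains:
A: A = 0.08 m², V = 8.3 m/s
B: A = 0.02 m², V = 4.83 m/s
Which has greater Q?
Q(A) = 664 L/s, Q(B) = 96.6 L/s. Answer: A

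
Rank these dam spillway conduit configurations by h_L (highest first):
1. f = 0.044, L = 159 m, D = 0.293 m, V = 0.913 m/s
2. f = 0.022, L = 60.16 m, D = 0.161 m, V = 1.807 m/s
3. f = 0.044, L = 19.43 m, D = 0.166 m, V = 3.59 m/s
Case 1: h_L = 1.014 m
Case 2: h_L = 1.368 m
Case 3: h_L = 3.383 m
Ranking (highest first): 3, 2, 1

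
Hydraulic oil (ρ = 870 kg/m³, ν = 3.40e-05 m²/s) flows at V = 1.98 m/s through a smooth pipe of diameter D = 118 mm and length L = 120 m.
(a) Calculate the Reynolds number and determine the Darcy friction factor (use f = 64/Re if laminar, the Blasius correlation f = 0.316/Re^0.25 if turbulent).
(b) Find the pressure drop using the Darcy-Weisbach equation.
(a) Re = V·D/ν = 1.98·0.118/3.40e-05 = 6871.8 → turbulent (Re > 4000); f = 0.316/Re^0.25 = 0.316/6871.8^0.25 = 0.034707
(b) Darcy-Weisbach: ΔP = f·(L/D)·½ρV²/1000 = 0.034707·(120/0.118)·½·870·1.98²/1000 = 60.19 kPa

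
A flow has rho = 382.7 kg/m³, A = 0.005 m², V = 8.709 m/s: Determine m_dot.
Formula: \dot{m} = \rho A V
m_dot = 382.7·0.005·8.709 = 16.66 kg/s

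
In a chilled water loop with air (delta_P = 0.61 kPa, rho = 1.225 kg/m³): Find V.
Formula: V = \sqrt{\frac{2 \Delta P}{\rho}}
V = √(2·(0.61·1000)/1.225) = 31.56 m/s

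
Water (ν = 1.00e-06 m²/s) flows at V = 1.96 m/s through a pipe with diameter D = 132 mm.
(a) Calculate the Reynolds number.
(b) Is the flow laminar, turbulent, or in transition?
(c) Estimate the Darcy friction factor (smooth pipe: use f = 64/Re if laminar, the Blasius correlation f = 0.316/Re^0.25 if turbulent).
(a) Re = V·D/ν = 1.96·0.132/1.00e-06 = 258720
(b) Flow regime: turbulent (Re > 4000)
(c) Friction factor: f = 0.316/Re^0.25 = 0.316/258720^0.25 = 0.01401 (Blasius is strictly valid for Re ≲ 1e5; used here as the smooth-pipe estimate the problem specifies)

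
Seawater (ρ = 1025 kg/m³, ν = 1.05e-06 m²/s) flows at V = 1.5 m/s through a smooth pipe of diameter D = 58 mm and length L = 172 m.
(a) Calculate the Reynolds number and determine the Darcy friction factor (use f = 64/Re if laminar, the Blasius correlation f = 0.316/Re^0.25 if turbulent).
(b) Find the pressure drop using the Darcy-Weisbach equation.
(a) Re = V·D/ν = 1.5·0.058/1.05e-06 = 82857 → turbulent (Re > 4000); f = 0.316/Re^0.25 = 0.316/82857^0.25 = 0.018625
(b) Darcy-Weisbach: ΔP = f·(L/D)·½ρV²/1000 = 0.018625·(172/0.058)·½·1025·1.5²/1000 = 63.69 kPa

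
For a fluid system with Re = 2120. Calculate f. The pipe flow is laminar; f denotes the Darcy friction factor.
Formula: f = \frac{64}{Re}
f = 64/2120 = 0.03019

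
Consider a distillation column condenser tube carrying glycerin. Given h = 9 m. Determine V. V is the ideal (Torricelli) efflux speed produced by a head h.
Formula: V = \sqrt{2 g h}
V = √(2·9.81·9) = 13.29 m/s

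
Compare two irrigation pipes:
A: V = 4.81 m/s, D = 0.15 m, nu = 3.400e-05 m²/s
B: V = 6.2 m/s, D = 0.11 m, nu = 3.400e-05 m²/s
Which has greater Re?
Re(A) = 21221, Re(B) = 20059. Answer: A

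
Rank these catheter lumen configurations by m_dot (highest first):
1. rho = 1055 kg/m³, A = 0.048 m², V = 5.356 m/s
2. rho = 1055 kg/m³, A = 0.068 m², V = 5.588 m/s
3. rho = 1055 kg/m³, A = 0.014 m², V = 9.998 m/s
Case 1: m_dot = 271.2 kg/s
Case 2: m_dot = 400.9 kg/s
Case 3: m_dot = 147.7 kg/s
Ranking (highest first): 2, 1, 3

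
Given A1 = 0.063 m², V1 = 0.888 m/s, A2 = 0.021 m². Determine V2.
Formula: V_2 = \frac{A_1 V_1}{A_2}
V2 = 0.063·0.888/0.021 = 2.664 m/s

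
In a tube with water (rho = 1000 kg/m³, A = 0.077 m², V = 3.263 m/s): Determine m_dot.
Formula: \dot{m} = \rho A V
m_dot = 1000·0.077·3.263 = 251.3 kg/s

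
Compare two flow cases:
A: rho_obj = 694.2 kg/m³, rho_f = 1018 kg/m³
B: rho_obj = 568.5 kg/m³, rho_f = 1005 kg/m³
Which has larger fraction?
fraction(A) = 0.6819, fraction(B) = 0.5657. Answer: A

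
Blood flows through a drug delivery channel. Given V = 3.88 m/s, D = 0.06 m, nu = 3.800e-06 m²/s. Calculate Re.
Formula: Re = \frac{V D}{\nu}
Re = 3.88·0.06/3.800e-06 = 61263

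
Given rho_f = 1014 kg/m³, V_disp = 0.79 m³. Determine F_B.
Formula: F_B = \rho_f g V_{disp}
F_B = 1014·9.81·0.79 = 7858 N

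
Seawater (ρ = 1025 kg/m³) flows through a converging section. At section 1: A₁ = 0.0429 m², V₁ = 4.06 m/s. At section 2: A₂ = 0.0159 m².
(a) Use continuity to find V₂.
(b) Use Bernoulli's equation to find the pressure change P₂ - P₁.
(a) Continuity: A₁V₁=A₂V₂ -> V₂=A₁V₁/A₂=0.0429*4.06/0.0159=10.95 m/s
(b) Bernoulli: P₂-P₁=0.5*rho*(V₁^2-V₂^2)/1000=0.5*1025*(4.06^2-10.95^2)/1000=-53 kPa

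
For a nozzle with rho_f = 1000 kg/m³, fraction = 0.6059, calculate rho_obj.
Formula: f_{sub} = \frac{\rho_{obj}}{\rho_f}
Substituting knowns: 0.6059 = rho_obj/1000
Solving for rho_obj: rho_obj = 0.6059·1000 = 605.9 kg/m³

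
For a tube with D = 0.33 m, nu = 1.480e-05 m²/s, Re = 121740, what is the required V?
Formula: Re = \frac{V D}{\nu}
Substituting knowns: 121740 = V·0.33/1.480e-05
Solving for V: V = 121740·1.480e-05/0.33 = 5.46 m/s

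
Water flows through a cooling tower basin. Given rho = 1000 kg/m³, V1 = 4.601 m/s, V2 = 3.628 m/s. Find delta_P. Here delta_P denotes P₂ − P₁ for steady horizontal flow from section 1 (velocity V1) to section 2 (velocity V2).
Formula: \Delta P = \frac{1}{2} \rho (V_1^2 - V_2^2)
delta_P = 0.5·1000·(4.601² − 3.628²)/1000 = 4.003 kPa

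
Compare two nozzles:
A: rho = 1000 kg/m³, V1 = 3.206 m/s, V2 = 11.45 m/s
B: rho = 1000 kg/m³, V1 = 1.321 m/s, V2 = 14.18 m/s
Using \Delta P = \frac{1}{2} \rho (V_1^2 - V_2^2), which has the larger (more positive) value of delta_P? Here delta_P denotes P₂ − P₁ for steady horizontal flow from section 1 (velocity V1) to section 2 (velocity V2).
delta_P(A) = -60.41 kPa, delta_P(B) = -99.66 kPa. Answer: A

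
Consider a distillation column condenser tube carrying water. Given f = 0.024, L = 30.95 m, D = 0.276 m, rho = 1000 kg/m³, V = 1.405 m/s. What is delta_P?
Formula: \Delta P = f \frac{L}{D} \frac{\rho V^2}{2}
delta_P = 0.024·(30.95/0.276)·0.5·1000·1.405²/1000 = 2.656 kPa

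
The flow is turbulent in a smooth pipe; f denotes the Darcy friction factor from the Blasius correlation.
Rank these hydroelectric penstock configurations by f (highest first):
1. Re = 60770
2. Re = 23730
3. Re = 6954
Case 1: f = 0.02013
Case 2: f = 0.02546
Case 3: f = 0.0346
Ranking (highest first): 3, 2, 1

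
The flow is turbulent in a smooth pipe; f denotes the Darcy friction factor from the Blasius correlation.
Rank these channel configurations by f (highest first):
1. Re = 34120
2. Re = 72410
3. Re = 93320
Case 1: f = 0.02325
Case 2: f = 0.01926
Case 3: f = 0.01808
Ranking (highest first): 1, 2, 3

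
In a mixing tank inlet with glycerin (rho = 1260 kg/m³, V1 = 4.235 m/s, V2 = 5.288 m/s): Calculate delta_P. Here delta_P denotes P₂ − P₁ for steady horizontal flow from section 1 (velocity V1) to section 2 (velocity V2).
Formula: \Delta P = \frac{1}{2} \rho (V_1^2 - V_2^2)
delta_P = 0.5·1260·(4.235² − 5.288²)/1000 = -6.317 kPa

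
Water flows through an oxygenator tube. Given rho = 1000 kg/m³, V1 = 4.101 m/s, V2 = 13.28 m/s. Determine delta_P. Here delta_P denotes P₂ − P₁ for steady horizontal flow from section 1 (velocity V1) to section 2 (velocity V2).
Formula: \Delta P = \frac{1}{2} \rho (V_1^2 - V_2^2)
delta_P = 0.5·1000·(4.101² − 13.28²)/1000 = -79.77 kPa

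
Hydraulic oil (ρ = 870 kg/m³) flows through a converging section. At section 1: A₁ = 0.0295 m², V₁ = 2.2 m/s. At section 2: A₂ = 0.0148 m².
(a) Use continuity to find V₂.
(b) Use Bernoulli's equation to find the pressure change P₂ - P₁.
(a) Continuity: A₁V₁=A₂V₂ -> V₂=A₁V₁/A₂=0.0295*2.2/0.0148=4.39 m/s
(b) Bernoulli: P₂-P₁=0.5*rho*(V₁^2-V₂^2)/1000=0.5*870*(2.2^2-4.39^2)/1000=-6.278 kPa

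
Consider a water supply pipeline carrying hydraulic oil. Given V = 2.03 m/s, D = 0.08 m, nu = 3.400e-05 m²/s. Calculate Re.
Formula: Re = \frac{V D}{\nu}
Re = 2.03·0.08/3.400e-05 = 4776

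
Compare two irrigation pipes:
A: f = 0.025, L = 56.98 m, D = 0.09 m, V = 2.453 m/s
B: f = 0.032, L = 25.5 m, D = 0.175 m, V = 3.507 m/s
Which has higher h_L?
h_L(A) = 4.854 m, h_L(B) = 2.923 m. Answer: A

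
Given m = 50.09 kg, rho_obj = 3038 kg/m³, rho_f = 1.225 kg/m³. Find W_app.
Formula: W_{app} = mg\left(1 - \frac{\rho_f}{\rho_{obj}}\right)
W_app = 50.09·9.81·(1 − 1.225/3038) = 491.2 N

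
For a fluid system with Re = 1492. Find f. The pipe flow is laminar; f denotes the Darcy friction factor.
Formula: f = \frac{64}{Re}
f = 64/1492 = 0.0429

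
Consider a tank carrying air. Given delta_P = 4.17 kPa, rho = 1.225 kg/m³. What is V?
Formula: V = \sqrt{\frac{2 \Delta P}{\rho}}
V = √(2·(4.17·1000)/1.225) = 82.51 m/s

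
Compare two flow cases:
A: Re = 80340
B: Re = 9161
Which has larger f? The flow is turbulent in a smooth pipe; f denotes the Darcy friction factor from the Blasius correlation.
f(A) = 0.01877, f(B) = 0.0323. Answer: B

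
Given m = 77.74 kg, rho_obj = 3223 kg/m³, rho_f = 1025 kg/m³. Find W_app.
Formula: W_{app} = mg\left(1 - \frac{\rho_f}{\rho_{obj}}\right)
W_app = 77.74·9.81·(1 − 1025/3223) = 520.1 N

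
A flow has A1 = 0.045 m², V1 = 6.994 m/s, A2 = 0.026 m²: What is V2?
Formula: V_2 = \frac{A_1 V_1}{A_2}
V2 = 0.045·6.994/0.026 = 12.1 m/s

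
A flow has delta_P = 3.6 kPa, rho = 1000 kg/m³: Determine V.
Formula: V = \sqrt{\frac{2 \Delta P}{\rho}}
V = √(2·(3.6·1000)/1000) = 2.683 m/s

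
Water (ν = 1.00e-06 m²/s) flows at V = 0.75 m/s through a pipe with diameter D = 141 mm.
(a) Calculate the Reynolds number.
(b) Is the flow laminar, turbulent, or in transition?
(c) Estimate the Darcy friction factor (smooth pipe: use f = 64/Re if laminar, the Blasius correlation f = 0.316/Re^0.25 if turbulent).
(a) Re = V·D/ν = 0.75·0.141/1.00e-06 = 105750
(b) Flow regime: turbulent (Re > 4000)
(c) Friction factor: f = 0.316/Re^0.25 = 0.316/105750^0.25 = 0.01752 (Blasius is strictly valid for Re ≲ 1e5; used here as the smooth-pipe estimate the problem specifies)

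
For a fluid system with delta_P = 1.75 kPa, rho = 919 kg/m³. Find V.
Formula: V = \sqrt{\frac{2 \Delta P}{\rho}}
V = √(2·(1.75·1000)/919) = 1.952 m/s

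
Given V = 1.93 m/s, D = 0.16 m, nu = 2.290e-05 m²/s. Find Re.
Formula: Re = \frac{V D}{\nu}
Re = 1.93·0.16/2.290e-05 = 13485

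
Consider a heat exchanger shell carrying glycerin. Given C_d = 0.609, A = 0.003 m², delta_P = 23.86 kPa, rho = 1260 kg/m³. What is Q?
Formula: Q = C_d A \sqrt{\frac{2 \Delta P}{\rho}}
Q = 0.609·0.003·√(2·(23.86·1000)/1260)·1000 = 11.24 L/s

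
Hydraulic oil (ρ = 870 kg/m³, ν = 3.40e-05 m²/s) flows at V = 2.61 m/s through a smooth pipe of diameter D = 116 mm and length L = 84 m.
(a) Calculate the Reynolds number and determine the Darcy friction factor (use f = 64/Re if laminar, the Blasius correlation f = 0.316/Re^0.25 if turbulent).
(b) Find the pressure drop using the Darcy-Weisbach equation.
(a) Re = V·D/ν = 2.61·0.116/3.40e-05 = 8904.7 → turbulent (Re > 4000); f = 0.316/Re^0.25 = 0.316/8904.7^0.25 = 0.03253
(b) Darcy-Weisbach: ΔP = f·(L/D)·½ρV²/1000 = 0.03253·(84/0.116)·½·870·2.61²/1000 = 69.8 kPa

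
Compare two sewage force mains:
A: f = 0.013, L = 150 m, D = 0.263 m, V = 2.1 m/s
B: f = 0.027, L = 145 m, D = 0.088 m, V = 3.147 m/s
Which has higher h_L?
h_L(A) = 1.667 m, h_L(B) = 22.46 m. Answer: B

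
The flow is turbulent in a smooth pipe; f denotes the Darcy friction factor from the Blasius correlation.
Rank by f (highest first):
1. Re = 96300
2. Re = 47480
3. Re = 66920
Case 1: f = 0.01794
Case 2: f = 0.02141
Case 3: f = 0.01965
Ranking (highest first): 2, 3, 1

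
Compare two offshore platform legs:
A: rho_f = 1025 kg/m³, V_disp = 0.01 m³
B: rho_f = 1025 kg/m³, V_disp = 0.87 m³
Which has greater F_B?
F_B(A) = 100.6 N, F_B(B) = 8748 N. Answer: B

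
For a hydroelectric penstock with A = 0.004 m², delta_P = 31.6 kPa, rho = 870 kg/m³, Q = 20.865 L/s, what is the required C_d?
Formula: Q = C_d A \sqrt{\frac{2 \Delta P}{\rho}}
Substituting knowns: 20.865 = C_d·0.004·√(2·(31.6·1000)/870)·1000
Solving for C_d: C_d = (20.865/1000)/(0.004·√(2·(31.6·1000)/870)) = 0.612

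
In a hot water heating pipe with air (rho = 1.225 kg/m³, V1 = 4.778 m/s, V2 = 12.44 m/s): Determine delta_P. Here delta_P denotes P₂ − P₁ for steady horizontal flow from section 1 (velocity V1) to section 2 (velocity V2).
Formula: \Delta P = \frac{1}{2} \rho (V_1^2 - V_2^2)
delta_P = 0.5·1.225·(4.778² − 12.44²)/1000 = -0.0808 kPa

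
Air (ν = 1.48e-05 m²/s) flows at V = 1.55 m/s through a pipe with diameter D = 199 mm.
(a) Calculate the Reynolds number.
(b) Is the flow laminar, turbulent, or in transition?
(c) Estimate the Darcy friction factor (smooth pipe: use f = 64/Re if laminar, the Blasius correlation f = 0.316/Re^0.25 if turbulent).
(a) Re = V·D/ν = 1.55·0.199/1.48e-05 = 20841
(b) Flow regime: turbulent (Re > 4000)
(c) Friction factor: f = 0.316/Re^0.25 = 0.316/20841^0.25 = 0.0263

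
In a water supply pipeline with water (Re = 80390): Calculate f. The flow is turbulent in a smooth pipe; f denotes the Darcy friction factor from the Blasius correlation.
Formula: f = \frac{0.316}{Re^{0.25}}
f = 0.316/80390^0.25 = 0.01877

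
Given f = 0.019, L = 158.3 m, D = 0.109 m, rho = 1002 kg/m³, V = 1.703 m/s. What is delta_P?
Formula: \Delta P = f \frac{L}{D} \frac{\rho V^2}{2}
delta_P = 0.019·(158.3/0.109)·0.5·1002·1.703²/1000 = 40.09 kPa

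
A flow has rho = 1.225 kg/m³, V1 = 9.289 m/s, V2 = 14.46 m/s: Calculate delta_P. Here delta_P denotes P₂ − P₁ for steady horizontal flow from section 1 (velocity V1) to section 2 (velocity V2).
Formula: \Delta P = \frac{1}{2} \rho (V_1^2 - V_2^2)
delta_P = 0.5·1.225·(9.289² − 14.46²)/1000 = -0.07522 kPa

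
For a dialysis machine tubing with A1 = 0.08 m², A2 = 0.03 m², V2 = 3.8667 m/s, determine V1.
Formula: V_2 = \frac{A_1 V_1}{A_2}
Substituting knowns: 3.8667 = 0.08·V1/0.03
Solving for V1: V1 = 3.8667·0.03/0.08 = 1.45 m/s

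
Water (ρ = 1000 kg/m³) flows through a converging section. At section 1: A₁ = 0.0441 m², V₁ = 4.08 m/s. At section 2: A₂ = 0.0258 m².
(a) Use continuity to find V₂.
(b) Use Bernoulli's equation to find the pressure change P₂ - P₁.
(a) Continuity: A₁V₁=A₂V₂ -> V₂=A₁V₁/A₂=0.0441*4.08/0.0258=6.97 m/s
(b) Bernoulli: P₂-P₁=0.5*rho*(V₁^2-V₂^2)/1000=0.5*1000*(4.08^2-6.97^2)/1000=-15.97 kPa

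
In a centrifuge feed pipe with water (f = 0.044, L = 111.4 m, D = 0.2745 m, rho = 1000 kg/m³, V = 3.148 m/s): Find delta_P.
Formula: \Delta P = f \frac{L}{D} \frac{\rho V^2}{2}
delta_P = 0.044·(111.4/0.2745)·0.5·1000·3.148²/1000 = 88.48 kPa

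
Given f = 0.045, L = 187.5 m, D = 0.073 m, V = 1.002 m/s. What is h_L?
Formula: h_L = f \frac{L}{D} \frac{V^2}{2g}
h_L = 0.045·(187.5/0.073)·1.002²/(2·9.81) = 5.915 m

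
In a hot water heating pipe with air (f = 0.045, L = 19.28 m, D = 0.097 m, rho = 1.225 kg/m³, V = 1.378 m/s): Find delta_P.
Formula: \Delta P = f \frac{L}{D} \frac{\rho V^2}{2}
delta_P = 0.045·(19.28/0.097)·0.5·1.225·1.378²/1000 = 0.0104 kPa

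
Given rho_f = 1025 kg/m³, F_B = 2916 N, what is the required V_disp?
Formula: F_B = \rho_f g V_{disp}
Substituting knowns: 2916 = 1025·9.81·V_disp
Solving for V_disp: V_disp = 2916/(1025·9.81) = 0.29 m³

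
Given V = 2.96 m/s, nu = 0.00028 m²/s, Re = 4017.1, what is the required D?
Formula: Re = \frac{V D}{\nu}
Substituting knowns: 4017.1 = 2.96·D/0.00028
Solving for D: D = 4017.1·0.00028/2.96 = 0.38 m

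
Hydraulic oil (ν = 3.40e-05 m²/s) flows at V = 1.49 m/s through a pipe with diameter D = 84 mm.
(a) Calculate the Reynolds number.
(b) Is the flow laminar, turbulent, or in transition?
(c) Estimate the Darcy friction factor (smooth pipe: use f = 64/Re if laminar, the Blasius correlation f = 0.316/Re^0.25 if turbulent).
(a) Re = V·D/ν = 1.49·0.084/3.40e-05 = 3681.2
(b) Flow regime: transition (2300 ≤ Re ≤ 4000)
(c) Friction factor: f ≈ 0.04 (transitional regime, no simple correlation)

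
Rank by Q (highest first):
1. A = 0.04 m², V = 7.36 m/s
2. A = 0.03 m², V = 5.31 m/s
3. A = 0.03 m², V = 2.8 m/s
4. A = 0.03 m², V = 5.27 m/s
Case 1: Q = 294.4 L/s
Case 2: Q = 159.3 L/s
Case 3: Q = 84 L/s
Case 4: Q = 158.1 L/s
Ranking (highest first): 1, 2, 4, 3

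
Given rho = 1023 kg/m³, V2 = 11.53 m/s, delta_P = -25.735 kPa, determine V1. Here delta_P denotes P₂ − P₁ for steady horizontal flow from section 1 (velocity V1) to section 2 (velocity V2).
Formula: \Delta P = \frac{1}{2} \rho (V_1^2 - V_2^2)
Substituting knowns: -25.735 = 0.5·1023·(V1² − 11.53²)/1000
Solving for V1: V1 = √(11.53² + 2·(-25.735·1000)/1023) = 9.09 m/s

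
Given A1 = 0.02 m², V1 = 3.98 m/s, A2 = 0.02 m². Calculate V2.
Formula: V_2 = \frac{A_1 V_1}{A_2}
V2 = 0.02·3.98/0.02 = 3.98 m/s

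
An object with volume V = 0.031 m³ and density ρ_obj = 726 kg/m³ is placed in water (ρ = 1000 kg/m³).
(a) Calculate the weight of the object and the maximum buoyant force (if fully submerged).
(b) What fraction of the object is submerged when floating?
(a) W=rho_obj*g*V=726*9.81*0.031=220.8 N; F_B(max)=rho*g*V=1000*9.81*0.031=304.1 N
(b) Floating fraction=rho_obj/rho=726/1000=0.726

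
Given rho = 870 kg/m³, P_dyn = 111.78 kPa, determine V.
Formula: P_{dyn} = \frac{1}{2} \rho V^2
Substituting knowns: 111.78 = 0.5·870·V²/1000
Solving for V: V = √(2·(111.78·1000)/870) = 16.03 m/s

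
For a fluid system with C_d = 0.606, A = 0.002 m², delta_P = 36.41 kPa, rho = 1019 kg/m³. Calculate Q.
Formula: Q = C_d A \sqrt{\frac{2 \Delta P}{\rho}}
Q = 0.606·0.002·√(2·(36.41·1000)/1019)·1000 = 10.25 L/s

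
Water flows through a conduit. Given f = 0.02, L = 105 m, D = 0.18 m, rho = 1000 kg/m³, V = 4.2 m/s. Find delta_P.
Formula: \Delta P = f \frac{L}{D} \frac{\rho V^2}{2}
delta_P = 0.02·(105/0.18)·0.5·1000·4.2²/1000 = 102.9 kPa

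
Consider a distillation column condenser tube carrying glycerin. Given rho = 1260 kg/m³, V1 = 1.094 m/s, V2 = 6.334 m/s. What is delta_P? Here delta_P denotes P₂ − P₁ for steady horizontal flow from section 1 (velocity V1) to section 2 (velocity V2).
Formula: \Delta P = \frac{1}{2} \rho (V_1^2 - V_2^2)
delta_P = 0.5·1260·(1.094² − 6.334²)/1000 = -24.52 kPa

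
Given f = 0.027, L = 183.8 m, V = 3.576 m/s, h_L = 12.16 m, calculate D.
Formula: h_L = f \frac{L}{D} \frac{V^2}{2g}
Substituting knowns: 12.16 = 0.027·(183.8/D)·3.576²/(2·9.81)
Solving for D: D = 0.027·183.8·3.576²/(2·9.81·12.16) = 0.266 m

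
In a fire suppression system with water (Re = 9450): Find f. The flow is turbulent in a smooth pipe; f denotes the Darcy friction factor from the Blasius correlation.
Formula: f = \frac{0.316}{Re^{0.25}}
f = 0.316/9450^0.25 = 0.03205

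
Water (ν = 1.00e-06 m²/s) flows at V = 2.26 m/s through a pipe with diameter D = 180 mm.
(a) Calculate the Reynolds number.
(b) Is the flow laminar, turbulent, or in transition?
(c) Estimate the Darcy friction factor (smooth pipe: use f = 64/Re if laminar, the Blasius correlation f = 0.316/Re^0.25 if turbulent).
(a) Re = V·D/ν = 2.26·0.18/1.00e-06 = 406800
(b) Flow regime: turbulent (Re > 4000)
(c) Friction factor: f = 0.316/Re^0.25 = 0.316/406800^0.25 = 0.01251 (Blasius is strictly valid for Re ≲ 1e5; used here as the smooth-pipe estimate the problem specifies)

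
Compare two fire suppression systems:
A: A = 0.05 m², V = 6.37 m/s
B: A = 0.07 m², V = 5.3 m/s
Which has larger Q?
Q(A) = 318.5 L/s, Q(B) = 371 L/s. Answer: B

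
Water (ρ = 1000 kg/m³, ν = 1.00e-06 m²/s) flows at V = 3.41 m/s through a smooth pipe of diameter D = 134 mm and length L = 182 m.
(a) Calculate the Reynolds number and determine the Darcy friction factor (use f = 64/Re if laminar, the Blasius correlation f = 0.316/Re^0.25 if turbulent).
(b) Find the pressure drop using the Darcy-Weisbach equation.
(a) Re = V·D/ν = 3.41·0.134/1.00e-06 = 456940 → turbulent (Re > 4000); f = 0.316/Re^0.25 = 0.316/456940^0.25 = 0.012154 (Blasius is strictly valid for Re ≲ 1e5; used here as the smooth-pipe estimate the problem specifies)
(b) Darcy-Weisbach: ΔP = f·(L/D)·½ρV²/1000 = 0.012154·(182/0.134)·½·1000·3.41²/1000 = 95.98 kPa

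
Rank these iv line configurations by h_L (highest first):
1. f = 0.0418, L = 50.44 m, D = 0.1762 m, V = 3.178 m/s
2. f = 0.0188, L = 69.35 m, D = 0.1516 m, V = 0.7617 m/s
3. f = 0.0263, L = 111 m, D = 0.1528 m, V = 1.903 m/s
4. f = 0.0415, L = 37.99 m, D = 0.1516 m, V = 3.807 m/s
Case 1: h_L = 6.16 m
Case 2: h_L = 0.2543 m
Case 3: h_L = 3.526 m
Case 4: h_L = 7.682 m
Ranking (highest first): 4, 1, 3, 2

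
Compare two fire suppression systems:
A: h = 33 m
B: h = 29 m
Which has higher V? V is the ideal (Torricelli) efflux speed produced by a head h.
V(A) = 25.45 m/s, V(B) = 23.85 m/s. Answer: A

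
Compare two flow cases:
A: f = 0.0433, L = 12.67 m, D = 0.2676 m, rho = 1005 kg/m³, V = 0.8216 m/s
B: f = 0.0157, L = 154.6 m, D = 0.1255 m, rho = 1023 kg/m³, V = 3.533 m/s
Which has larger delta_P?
delta_P(A) = 0.6954 kPa, delta_P(B) = 123.5 kPa. Answer: B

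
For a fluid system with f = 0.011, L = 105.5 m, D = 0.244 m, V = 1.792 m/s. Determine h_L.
Formula: h_L = f \frac{L}{D} \frac{V^2}{2g}
h_L = 0.011·(105.5/0.244)·1.792²/(2·9.81) = 0.7785 m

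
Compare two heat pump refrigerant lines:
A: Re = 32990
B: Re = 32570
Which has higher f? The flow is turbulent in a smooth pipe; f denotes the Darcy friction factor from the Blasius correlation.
f(A) = 0.02345, f(B) = 0.02352. Answer: B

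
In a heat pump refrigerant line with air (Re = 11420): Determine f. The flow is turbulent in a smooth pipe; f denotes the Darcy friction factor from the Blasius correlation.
Formula: f = \frac{0.316}{Re^{0.25}}
f = 0.316/11420^0.25 = 0.03057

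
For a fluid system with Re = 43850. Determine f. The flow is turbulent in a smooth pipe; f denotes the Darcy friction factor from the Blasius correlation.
Formula: f = \frac{0.316}{Re^{0.25}}
f = 0.316/43850^0.25 = 0.02184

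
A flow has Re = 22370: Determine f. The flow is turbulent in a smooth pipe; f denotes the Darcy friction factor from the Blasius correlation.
Formula: f = \frac{0.316}{Re^{0.25}}
f = 0.316/22370^0.25 = 0.02584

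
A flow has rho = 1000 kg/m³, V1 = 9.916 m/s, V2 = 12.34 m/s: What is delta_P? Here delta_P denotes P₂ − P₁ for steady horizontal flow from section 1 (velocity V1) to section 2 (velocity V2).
Formula: \Delta P = \frac{1}{2} \rho (V_1^2 - V_2^2)
delta_P = 0.5·1000·(9.916² − 12.34²)/1000 = -26.97 kPa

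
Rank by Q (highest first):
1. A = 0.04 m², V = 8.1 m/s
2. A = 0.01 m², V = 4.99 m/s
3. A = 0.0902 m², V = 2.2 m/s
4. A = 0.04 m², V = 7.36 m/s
Case 1: Q = 324 L/s
Case 2: Q = 49.9 L/s
Case 3: Q = 198.4 L/s
Case 4: Q = 294.4 L/s
Ranking (highest first): 1, 4, 3, 2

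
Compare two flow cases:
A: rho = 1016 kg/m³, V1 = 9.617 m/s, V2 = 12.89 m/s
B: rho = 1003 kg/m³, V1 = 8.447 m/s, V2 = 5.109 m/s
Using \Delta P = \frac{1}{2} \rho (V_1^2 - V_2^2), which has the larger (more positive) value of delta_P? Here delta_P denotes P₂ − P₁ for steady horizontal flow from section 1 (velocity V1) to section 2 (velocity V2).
delta_P(A) = -37.42 kPa, delta_P(B) = 22.69 kPa. Answer: B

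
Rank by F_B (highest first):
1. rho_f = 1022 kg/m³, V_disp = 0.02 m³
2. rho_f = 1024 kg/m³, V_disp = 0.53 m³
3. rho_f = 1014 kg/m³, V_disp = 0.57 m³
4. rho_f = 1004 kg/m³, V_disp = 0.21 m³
Case 1: F_B = 200.5 N
Case 2: F_B = 5324 N
Case 3: F_B = 5670 N
Case 4: F_B = 2068 N
Ranking (highest first): 3, 2, 4, 1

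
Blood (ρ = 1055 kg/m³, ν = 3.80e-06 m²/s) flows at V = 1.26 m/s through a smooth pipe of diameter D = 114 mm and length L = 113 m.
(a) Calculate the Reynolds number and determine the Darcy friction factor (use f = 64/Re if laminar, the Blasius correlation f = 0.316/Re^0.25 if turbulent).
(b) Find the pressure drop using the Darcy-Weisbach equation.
(a) Re = V·D/ν = 1.26·0.114/3.80e-06 = 37800 → turbulent (Re > 4000); f = 0.316/Re^0.25 = 0.316/37800^0.25 = 0.022663
(b) Darcy-Weisbach: ΔP = f·(L/D)·½ρV²/1000 = 0.022663·(113/0.114)·½·1055·1.26²/1000 = 18.81 kPa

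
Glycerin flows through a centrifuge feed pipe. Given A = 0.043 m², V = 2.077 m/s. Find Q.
Formula: Q = A V
Q = 0.043·2.077·1000 = 89.31 L/s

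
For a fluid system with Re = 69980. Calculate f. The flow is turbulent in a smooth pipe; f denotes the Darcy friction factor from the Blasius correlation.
Formula: f = \frac{0.316}{Re^{0.25}}
f = 0.316/69980^0.25 = 0.01943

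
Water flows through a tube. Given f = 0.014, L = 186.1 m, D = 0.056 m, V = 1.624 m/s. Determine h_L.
Formula: h_L = f \frac{L}{D} \frac{V^2}{2g}
h_L = 0.014·(186.1/0.056)·1.624²/(2·9.81) = 6.254 m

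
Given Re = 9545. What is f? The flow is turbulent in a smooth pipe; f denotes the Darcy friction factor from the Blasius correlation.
Formula: f = \frac{0.316}{Re^{0.25}}
f = 0.316/9545^0.25 = 0.03197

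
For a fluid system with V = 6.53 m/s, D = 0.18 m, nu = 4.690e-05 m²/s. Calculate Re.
Formula: Re = \frac{V D}{\nu}
Re = 6.53·0.18/4.690e-05 = 25062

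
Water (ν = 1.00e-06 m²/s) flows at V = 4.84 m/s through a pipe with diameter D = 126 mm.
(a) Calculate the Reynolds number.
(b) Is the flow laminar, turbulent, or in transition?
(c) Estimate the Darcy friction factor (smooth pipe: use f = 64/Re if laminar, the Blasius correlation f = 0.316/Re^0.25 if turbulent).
(a) Re = V·D/ν = 4.84·0.126/1.00e-06 = 609840
(b) Flow regime: turbulent (Re > 4000)
(c) Friction factor: f = 0.316/Re^0.25 = 0.316/609840^0.25 = 0.01131 (Blasius is strictly valid for Re ≲ 1e5; used here as the smooth-pipe estimate the problem specifies)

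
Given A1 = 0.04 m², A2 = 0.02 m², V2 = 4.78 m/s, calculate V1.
Formula: V_2 = \frac{A_1 V_1}{A_2}
Substituting knowns: 4.78 = 0.04·V1/0.02
Solving for V1: V1 = 4.78·0.02/0.04 = 2.39 m/s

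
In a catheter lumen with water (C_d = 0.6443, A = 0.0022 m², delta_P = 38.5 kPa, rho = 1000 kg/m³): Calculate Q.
Formula: Q = C_d A \sqrt{\frac{2 \Delta P}{\rho}}
Q = 0.6443·0.0022·√(2·(38.5·1000)/1000)·1000 = 12.44 L/s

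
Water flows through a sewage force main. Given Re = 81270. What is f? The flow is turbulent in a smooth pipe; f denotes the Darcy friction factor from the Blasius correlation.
Formula: f = \frac{0.316}{Re^{0.25}}
f = 0.316/81270^0.25 = 0.01872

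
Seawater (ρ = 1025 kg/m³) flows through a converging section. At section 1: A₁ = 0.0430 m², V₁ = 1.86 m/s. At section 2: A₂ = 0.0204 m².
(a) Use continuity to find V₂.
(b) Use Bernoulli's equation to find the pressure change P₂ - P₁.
(a) Continuity: A₁V₁=A₂V₂ -> V₂=A₁V₁/A₂=0.0430*1.86/0.0204=3.92 m/s
(b) Bernoulli: P₂-P₁=0.5*rho*(V₁^2-V₂^2)/1000=0.5*1025*(1.86^2-3.92^2)/1000=-6.102 kPa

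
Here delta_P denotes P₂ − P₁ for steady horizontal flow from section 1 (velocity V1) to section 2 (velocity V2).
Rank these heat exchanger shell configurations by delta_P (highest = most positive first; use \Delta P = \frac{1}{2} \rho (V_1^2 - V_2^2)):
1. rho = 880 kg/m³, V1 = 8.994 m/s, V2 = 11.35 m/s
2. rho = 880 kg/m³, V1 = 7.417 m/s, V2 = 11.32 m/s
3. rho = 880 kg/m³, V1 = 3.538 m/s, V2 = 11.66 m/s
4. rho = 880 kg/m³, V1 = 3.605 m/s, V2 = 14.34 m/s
Case 1: delta_P = -21.09 kPa
Case 2: delta_P = -32.18 kPa
Case 3: delta_P = -54.31 kPa
Case 4: delta_P = -84.76 kPa
Ranking (highest first): 1, 2, 3, 4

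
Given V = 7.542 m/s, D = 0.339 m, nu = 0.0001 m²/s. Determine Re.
Formula: Re = \frac{V D}{\nu}
Re = 7.542·0.339/0.0001 = 25567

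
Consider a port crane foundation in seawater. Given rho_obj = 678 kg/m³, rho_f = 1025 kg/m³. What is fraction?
Formula: f_{sub} = \frac{\rho_{obj}}{\rho_f}
fraction = 678/1025 = 0.6615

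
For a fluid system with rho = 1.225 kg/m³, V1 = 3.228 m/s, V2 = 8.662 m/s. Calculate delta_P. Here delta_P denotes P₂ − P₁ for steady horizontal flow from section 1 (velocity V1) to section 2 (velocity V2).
Formula: \Delta P = \frac{1}{2} \rho (V_1^2 - V_2^2)
delta_P = 0.5·1.225·(3.228² − 8.662²)/1000 = -0.03957 kPa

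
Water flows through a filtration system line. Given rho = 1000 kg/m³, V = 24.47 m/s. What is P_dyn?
Formula: P_{dyn} = \frac{1}{2} \rho V^2
P_dyn = 0.5·1000·24.47²/1000 = 299.4 kPa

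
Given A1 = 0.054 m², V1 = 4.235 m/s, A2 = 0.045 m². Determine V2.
Formula: V_2 = \frac{A_1 V_1}{A_2}
V2 = 0.054·4.235/0.045 = 5.082 m/s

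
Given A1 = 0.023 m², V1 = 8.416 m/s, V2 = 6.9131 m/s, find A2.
Formula: V_2 = \frac{A_1 V_1}{A_2}
Substituting knowns: 6.9131 = 0.023·8.416/A2
Solving for A2: A2 = 0.023·8.416/6.9131 = 0.028 m²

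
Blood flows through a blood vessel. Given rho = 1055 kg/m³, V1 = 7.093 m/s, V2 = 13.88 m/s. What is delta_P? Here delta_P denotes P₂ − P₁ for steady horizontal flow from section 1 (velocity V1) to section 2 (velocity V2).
Formula: \Delta P = \frac{1}{2} \rho (V_1^2 - V_2^2)
delta_P = 0.5·1055·(7.093² − 13.88²)/1000 = -75.09 kPa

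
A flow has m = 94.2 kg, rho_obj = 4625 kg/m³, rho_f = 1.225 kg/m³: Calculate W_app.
Formula: W_{app} = mg\left(1 - \frac{\rho_f}{\rho_{obj}}\right)
W_app = 94.2·9.81·(1 − 1.225/4625) = 923.9 N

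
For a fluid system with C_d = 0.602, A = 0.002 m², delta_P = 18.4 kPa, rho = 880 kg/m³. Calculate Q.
Formula: Q = C_d A \sqrt{\frac{2 \Delta P}{\rho}}
Q = 0.602·0.002·√(2·(18.4·1000)/880)·1000 = 7.786 L/s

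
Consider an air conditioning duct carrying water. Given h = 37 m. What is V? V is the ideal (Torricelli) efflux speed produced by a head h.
Formula: V = \sqrt{2 g h}
V = √(2·9.81·37) = 26.94 m/s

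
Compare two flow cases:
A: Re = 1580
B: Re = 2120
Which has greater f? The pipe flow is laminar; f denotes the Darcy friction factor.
f(A) = 0.04051, f(B) = 0.03019. Answer: A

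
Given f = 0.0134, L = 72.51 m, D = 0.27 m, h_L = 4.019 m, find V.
Formula: h_L = f \frac{L}{D} \frac{V^2}{2g}
Substituting knowns: 4.019 = 0.0134·(72.51/0.27)·V²/(2·9.81)
Solving for V: V = √(4.019·2·9.81/(0.0134·(72.51/0.27))) = 4.681 m/s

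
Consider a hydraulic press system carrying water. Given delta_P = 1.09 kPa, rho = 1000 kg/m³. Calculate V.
Formula: V = \sqrt{\frac{2 \Delta P}{\rho}}
V = √(2·(1.09·1000)/1000) = 1.476 m/s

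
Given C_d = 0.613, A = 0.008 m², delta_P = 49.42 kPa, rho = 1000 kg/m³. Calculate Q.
Formula: Q = C_d A \sqrt{\frac{2 \Delta P}{\rho}}
Q = 0.613·0.008·√(2·(49.42·1000)/1000)·1000 = 48.75 L/s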